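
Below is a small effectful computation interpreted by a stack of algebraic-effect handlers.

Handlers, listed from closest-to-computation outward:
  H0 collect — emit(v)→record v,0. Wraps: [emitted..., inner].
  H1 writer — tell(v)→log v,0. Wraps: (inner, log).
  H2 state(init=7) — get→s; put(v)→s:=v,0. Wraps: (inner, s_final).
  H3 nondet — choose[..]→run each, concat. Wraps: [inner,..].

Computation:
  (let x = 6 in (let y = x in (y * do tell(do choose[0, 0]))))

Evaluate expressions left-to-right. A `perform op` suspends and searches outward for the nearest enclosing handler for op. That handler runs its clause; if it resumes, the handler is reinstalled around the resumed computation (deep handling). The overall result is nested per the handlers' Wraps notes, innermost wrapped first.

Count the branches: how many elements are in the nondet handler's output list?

Answer: 2

Evaluation trace:
choose[0, 0] @ H3
  branch[0] choose=0:
    tell(0) @ H1 ⇒ log+=0
    H0 returns [0]
    H1 returns ([0], (0))
    H2 returns (([0], (0)), 7)
    H3 returns [(([0], (0)), 7)]
  branch[1] choose=0:
    tell(0) @ H1 ⇒ log+=0
    H0 returns [0]
    H1 returns ([0], (0))
    H2 returns (([0], (0)), 7)
    H3 returns [(([0], (0)), 7)]
= [(([0], (0)), 7), (([0], (0)), 7)]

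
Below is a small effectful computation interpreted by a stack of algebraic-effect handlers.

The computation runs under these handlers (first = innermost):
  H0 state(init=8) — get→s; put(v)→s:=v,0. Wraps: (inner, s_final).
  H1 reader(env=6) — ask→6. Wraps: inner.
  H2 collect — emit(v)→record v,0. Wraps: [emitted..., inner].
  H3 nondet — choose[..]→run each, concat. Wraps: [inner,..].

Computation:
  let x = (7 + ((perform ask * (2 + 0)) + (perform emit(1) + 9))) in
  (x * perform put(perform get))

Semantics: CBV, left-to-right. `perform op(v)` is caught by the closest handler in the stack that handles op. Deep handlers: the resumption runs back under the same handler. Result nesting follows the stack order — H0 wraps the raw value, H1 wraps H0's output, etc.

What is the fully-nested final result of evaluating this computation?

Evaluation trace:
ask @ H1 ⇒ 6
emit(1) @ H2 ⇒ out+=1
get @ H0 ⇒ 8
put(8) @ H0 ⇒ s:=8
H0 returns (0, 8)
H1 returns (0, 8)
H2 returns [1, (0, 8)]
H3 returns [[1, (0, 8)]]
= [[1, (0, 8)]]

Answer: [[1, (0, 8)]]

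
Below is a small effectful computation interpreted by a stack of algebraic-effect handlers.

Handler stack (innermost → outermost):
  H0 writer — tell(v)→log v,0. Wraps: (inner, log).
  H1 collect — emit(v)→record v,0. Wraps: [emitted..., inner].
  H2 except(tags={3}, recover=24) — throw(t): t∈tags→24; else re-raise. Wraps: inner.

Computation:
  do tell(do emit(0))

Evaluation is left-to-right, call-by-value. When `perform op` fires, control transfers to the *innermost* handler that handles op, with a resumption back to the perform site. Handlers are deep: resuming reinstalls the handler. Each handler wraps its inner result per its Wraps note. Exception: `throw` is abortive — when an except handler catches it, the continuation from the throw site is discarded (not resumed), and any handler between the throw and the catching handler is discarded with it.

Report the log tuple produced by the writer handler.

Working:
emit(0) @ H1 ⇒ out+=0
tell(0) @ H0 ⇒ log+=0
H0 returns (0, (0))
H1 returns [0, (0, (0))]
H2 returns [0, (0, (0))]
= [0, (0, (0))]

Answer: (0)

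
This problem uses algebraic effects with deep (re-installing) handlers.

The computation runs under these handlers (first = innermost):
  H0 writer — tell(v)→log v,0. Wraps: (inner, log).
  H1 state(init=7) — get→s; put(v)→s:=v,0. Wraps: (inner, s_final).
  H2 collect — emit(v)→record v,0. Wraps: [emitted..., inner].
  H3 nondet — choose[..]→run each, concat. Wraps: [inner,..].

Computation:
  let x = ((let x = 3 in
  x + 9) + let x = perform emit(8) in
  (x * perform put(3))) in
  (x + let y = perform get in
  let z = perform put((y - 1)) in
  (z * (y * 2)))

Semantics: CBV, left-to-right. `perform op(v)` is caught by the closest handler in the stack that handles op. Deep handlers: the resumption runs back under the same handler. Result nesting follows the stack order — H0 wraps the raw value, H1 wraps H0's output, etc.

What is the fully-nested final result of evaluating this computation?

Answer: [[8, ((12, ()), 2)]]

Evaluation trace:
emit(8) @ H2 ⇒ out+=8
put(3) @ H1 ⇒ s:=3
get @ H1 ⇒ 3
put(2) @ H1 ⇒ s:=2
H0 returns (12, ())
H1 returns ((12, ()), 2)
H2 returns [8, ((12, ()), 2)]
H3 returns [[8, ((12, ()), 2)]]
= [[8, ((12, ()), 2)]]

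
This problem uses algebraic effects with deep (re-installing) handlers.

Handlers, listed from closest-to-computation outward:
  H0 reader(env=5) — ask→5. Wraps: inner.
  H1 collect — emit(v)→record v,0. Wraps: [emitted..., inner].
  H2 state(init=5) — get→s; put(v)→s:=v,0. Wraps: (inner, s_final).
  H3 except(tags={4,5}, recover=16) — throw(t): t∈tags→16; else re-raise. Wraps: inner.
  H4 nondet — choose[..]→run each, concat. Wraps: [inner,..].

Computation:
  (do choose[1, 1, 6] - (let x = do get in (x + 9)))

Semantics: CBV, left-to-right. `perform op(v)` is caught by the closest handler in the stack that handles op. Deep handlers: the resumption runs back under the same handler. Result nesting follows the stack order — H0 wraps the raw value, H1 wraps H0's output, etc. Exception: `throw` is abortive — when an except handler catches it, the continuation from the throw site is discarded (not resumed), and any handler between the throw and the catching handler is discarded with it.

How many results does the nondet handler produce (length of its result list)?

Working:
choose[1, 1, 6] @ H4
  branch[0] choose=1:
    get @ H2 ⇒ 5
    H0 returns -13
    H1 returns [-13]
    H2 returns ([-13], 5)
    H3 returns ([-13], 5)
    H4 returns [([-13], 5)]
  branch[1] choose=1:
    get @ H2 ⇒ 5
    H0 returns -13
    H1 returns [-13]
    H2 returns ([-13], 5)
    H3 returns ([-13], 5)
    H4 returns [([-13], 5)]
  branch[2] choose=6:
    get @ H2 ⇒ 5
    H0 returns -8
    H1 returns [-8]
    H2 returns ([-8], 5)
    H3 returns ([-8], 5)
    H4 returns [([-8], 5)]
= [([-13], 5), ([-13], 5), ([-8], 5)]

Answer: 3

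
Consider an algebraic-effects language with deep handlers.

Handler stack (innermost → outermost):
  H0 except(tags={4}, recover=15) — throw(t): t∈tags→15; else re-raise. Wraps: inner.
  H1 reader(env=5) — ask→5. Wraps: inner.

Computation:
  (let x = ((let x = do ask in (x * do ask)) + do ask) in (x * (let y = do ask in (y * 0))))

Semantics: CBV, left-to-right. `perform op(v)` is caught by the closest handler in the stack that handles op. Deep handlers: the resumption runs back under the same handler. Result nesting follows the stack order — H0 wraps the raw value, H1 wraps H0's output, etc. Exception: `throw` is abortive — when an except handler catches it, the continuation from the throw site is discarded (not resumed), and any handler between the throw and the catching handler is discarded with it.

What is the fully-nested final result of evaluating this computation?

Evaluation trace:
ask @ H1 ⇒ 5
ask @ H1 ⇒ 5
ask @ H1 ⇒ 5
ask @ H1 ⇒ 5
H0 returns 0
H1 returns 0
= 0

Answer: 0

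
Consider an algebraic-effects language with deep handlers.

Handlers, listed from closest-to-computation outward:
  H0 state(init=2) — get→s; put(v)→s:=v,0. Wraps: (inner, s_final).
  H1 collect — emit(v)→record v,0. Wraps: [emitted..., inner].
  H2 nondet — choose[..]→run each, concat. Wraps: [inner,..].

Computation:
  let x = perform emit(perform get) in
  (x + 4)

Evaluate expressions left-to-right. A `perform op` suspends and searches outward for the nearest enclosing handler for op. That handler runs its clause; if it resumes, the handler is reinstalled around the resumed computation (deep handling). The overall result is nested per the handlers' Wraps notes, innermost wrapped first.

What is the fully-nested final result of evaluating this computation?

Answer: [[2, (4, 2)]]

Step-by-step:
get @ H0 ⇒ 2
emit(2) @ H1 ⇒ out+=2
H0 returns (4, 2)
H1 returns [2, (4, 2)]
H2 returns [[2, (4, 2)]]
= [[2, (4, 2)]]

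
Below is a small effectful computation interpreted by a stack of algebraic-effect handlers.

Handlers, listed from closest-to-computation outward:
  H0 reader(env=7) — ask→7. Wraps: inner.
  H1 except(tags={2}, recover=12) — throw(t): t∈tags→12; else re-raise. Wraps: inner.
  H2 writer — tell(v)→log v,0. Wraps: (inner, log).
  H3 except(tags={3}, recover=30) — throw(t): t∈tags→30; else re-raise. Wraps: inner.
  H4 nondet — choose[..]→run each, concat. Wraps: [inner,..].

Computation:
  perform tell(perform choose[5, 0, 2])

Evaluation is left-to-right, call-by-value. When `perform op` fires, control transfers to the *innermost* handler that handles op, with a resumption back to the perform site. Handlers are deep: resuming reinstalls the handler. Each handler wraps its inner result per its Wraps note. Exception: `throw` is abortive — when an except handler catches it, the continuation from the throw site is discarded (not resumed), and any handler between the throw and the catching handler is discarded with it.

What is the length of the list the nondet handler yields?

Evaluation trace:
choose[5, 0, 2] @ H4
  branch[0] choose=5:
    tell(5) @ H2 ⇒ log+=5
    H0 returns 0
    H1 returns 0
    H2 returns (0, (5))
    H3 returns (0, (5))
    H4 returns [(0, (5))]
  branch[1] choose=0:
    tell(0) @ H2 ⇒ log+=0
    H0 returns 0
    H1 returns 0
    H2 returns (0, (0))
    H3 returns (0, (0))
    H4 returns [(0, (0))]
  branch[2] choose=2:
    tell(2) @ H2 ⇒ log+=2
    H0 returns 0
    H1 returns 0
    H2 returns (0, (2))
    H3 returns (0, (2))
    H4 returns [(0, (2))]
= [(0, (5)), (0, (0)), (0, (2))]

Answer: 3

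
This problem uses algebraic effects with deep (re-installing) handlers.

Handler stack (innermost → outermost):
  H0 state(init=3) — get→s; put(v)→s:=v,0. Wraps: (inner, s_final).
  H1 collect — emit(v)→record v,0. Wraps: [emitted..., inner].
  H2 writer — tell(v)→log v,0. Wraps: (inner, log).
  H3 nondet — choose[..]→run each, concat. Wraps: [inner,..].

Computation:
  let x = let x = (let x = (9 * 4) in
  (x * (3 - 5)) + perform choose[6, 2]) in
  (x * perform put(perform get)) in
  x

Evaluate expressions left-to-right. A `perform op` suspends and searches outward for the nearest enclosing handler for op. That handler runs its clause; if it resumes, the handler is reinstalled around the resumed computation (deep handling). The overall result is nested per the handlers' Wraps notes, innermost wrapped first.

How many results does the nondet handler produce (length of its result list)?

Step-by-step:
choose[6, 2] @ H3
  branch[0] choose=6:
    get @ H0 ⇒ 3
    put(3) @ H0 ⇒ s:=3
    H0 returns (0, 3)
    H1 returns [(0, 3)]
    H2 returns ([(0, 3)], ())
    H3 returns [([(0, 3)], ())]
  branch[1] choose=2:
    get @ H0 ⇒ 3
    put(3) @ H0 ⇒ s:=3
    H0 returns (0, 3)
    H1 returns [(0, 3)]
    H2 returns ([(0, 3)], ())
    H3 returns [([(0, 3)], ())]
= [([(0, 3)], ()), ([(0, 3)], ())]

Answer: 2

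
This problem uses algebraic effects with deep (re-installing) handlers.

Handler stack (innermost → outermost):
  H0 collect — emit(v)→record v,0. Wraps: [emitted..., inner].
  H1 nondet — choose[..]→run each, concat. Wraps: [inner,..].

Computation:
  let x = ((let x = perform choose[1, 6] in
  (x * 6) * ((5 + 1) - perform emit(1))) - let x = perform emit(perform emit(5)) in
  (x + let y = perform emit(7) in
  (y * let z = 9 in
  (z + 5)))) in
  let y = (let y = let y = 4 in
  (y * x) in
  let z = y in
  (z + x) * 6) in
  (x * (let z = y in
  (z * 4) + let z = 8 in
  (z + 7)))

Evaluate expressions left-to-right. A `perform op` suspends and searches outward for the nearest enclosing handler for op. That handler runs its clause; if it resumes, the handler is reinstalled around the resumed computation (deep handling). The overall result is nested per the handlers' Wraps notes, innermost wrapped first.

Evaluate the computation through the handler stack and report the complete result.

Step-by-step:
choose[1, 6] @ H1
  branch[0] choose=1:
    emit(1) @ H0 ⇒ out+=1
    emit(5) @ H0 ⇒ out+=5
    emit(0) @ H0 ⇒ out+=0
    emit(7) @ H0 ⇒ out+=7
    H0 returns [1, 5, 0, 7, 156060]
    H1 returns [[1, 5, 0, 7, 156060]]
  branch[1] choose=6:
    emit(1) @ H0 ⇒ out+=1
    emit(5) @ H0 ⇒ out+=5
    emit(0) @ H0 ⇒ out+=0
    emit(7) @ H0 ⇒ out+=7
    H0 returns [1, 5, 0, 7, 5601960]
    H1 returns [[1, 5, 0, 7, 5601960]]
= [[1, 5, 0, 7, 156060], [1, 5, 0, 7, 5601960]]

Answer: [[1, 5, 0, 7, 156060], [1, 5, 0, 7, 5601960]]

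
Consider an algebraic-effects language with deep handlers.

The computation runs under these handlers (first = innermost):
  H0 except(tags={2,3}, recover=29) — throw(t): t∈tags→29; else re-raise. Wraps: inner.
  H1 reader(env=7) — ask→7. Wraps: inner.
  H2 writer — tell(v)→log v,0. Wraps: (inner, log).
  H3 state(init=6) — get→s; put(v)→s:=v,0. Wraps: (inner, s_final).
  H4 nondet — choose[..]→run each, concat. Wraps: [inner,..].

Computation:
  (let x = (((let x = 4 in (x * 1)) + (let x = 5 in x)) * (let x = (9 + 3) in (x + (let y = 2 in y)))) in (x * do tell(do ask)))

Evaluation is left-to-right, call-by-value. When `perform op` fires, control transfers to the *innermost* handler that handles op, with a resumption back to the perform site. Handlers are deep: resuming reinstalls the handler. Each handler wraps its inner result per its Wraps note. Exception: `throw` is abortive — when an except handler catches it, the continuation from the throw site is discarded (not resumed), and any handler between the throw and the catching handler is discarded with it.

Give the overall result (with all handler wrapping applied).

Answer: [((0, (7)), 6)]

Step-by-step:
ask @ H1 ⇒ 7
tell(7) @ H2 ⇒ log+=7
H0 returns 0
H1 returns 0
H2 returns (0, (7))
H3 returns ((0, (7)), 6)
H4 returns [((0, (7)), 6)]
= [((0, (7)), 6)]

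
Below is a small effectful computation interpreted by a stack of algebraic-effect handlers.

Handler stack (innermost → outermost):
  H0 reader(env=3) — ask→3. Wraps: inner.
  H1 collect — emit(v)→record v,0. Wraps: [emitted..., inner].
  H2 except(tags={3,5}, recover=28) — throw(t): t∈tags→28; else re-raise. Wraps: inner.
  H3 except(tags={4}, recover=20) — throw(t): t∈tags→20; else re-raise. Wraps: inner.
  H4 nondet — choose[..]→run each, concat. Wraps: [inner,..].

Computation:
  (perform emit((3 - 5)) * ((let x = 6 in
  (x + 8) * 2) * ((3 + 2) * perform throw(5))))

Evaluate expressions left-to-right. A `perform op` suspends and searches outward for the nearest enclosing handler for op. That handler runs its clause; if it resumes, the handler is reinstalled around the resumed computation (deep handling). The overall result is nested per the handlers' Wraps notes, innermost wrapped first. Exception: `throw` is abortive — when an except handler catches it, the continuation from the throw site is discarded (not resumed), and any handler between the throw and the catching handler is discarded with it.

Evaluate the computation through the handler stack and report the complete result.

Evaluation trace:
emit(-2) @ H1 ⇒ out+=-2
throw(5) @ H2 caught ⇒ 28
H3 returns 28
H4 returns [28]
= [28]

Answer: [28]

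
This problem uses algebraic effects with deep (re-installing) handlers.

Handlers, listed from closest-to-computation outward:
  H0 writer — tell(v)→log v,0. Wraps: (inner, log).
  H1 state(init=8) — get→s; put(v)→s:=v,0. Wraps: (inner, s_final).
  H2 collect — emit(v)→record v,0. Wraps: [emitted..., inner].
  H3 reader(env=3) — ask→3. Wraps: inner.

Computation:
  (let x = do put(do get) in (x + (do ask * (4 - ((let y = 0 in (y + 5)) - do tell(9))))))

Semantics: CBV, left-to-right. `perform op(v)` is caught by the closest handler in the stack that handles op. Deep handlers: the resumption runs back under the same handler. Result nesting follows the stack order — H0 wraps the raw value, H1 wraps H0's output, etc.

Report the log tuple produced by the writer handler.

Answer: (9)

Step-by-step:
get @ H1 ⇒ 8
put(8) @ H1 ⇒ s:=8
ask @ H3 ⇒ 3
tell(9) @ H0 ⇒ log+=9
H0 returns (-3, (9))
H1 returns ((-3, (9)), 8)
H2 returns [((-3, (9)), 8)]
H3 returns [((-3, (9)), 8)]
= [((-3, (9)), 8)]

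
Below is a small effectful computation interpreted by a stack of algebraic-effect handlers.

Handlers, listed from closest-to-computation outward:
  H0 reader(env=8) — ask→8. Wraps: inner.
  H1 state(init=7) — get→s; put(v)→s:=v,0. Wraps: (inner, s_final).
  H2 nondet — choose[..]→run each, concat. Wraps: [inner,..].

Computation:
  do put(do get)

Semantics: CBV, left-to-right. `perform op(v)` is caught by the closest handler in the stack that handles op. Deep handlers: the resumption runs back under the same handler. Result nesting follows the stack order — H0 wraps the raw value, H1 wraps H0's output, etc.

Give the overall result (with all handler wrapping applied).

Answer: [(0, 7)]

Working:
get @ H1 ⇒ 7
put(7) @ H1 ⇒ s:=7
H0 returns 0
H1 returns (0, 7)
H2 returns [(0, 7)]
= [(0, 7)]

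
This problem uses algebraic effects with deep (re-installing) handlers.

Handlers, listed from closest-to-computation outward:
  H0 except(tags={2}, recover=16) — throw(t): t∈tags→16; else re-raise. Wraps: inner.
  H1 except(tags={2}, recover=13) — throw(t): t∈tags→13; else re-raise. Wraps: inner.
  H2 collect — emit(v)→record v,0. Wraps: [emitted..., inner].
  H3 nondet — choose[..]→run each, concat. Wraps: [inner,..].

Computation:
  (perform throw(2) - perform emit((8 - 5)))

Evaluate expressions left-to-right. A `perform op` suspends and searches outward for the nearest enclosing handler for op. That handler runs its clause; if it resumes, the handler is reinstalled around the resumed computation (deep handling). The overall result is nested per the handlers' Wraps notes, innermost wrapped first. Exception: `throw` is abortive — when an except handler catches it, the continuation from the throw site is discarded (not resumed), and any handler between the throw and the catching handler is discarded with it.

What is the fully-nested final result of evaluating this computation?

Answer: [[16]]

Step-by-step:
throw(2) @ H0 caught ⇒ 16
H1 returns 16
H2 returns [16]
H3 returns [[16]]
= [[16]]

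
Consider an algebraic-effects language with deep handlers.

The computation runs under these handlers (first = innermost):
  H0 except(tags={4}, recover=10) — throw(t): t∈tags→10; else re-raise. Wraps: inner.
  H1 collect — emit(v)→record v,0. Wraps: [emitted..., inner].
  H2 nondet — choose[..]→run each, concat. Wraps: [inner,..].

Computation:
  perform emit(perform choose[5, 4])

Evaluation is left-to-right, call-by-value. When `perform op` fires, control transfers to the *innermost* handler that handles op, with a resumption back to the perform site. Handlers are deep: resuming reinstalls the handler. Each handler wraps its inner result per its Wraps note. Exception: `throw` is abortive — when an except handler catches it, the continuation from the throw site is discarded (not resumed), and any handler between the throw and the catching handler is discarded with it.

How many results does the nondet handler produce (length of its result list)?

Answer: 2

Step-by-step:
choose[5, 4] @ H2
  branch[0] choose=5:
    emit(5) @ H1 ⇒ out+=5
    H0 returns 0
    H1 returns [5, 0]
    H2 returns [[5, 0]]
  branch[1] choose=4:
    emit(4) @ H1 ⇒ out+=4
    H0 returns 0
    H1 returns [4, 0]
    H2 returns [[4, 0]]
= [[5, 0], [4, 0]]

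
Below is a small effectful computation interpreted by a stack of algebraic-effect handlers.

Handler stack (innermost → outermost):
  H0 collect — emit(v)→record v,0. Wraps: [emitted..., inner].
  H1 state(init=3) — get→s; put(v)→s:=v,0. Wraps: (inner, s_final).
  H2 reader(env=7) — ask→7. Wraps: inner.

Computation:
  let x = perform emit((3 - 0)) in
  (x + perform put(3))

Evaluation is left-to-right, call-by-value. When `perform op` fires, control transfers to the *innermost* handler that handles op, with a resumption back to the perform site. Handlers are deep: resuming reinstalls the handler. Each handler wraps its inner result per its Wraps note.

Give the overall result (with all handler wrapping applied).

Answer: ([3, 0], 3)

Working:
emit(3) @ H0 ⇒ out+=3
put(3) @ H1 ⇒ s:=3
H0 returns [3, 0]
H1 returns ([3, 0], 3)
H2 returns ([3, 0], 3)
= ([3, 0], 3)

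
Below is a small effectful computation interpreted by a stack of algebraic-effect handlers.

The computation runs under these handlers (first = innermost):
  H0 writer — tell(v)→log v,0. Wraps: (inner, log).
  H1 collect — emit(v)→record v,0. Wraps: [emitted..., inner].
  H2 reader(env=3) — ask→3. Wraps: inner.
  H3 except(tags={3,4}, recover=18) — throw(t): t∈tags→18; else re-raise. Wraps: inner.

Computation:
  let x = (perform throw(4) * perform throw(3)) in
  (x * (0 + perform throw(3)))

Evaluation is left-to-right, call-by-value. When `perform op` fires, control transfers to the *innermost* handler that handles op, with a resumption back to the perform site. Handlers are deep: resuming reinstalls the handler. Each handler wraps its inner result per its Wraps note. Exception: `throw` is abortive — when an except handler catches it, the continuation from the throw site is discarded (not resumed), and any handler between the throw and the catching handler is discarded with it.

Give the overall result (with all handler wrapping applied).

Answer: 18

Step-by-step:
throw(4) @ H3 caught ⇒ 18
= 18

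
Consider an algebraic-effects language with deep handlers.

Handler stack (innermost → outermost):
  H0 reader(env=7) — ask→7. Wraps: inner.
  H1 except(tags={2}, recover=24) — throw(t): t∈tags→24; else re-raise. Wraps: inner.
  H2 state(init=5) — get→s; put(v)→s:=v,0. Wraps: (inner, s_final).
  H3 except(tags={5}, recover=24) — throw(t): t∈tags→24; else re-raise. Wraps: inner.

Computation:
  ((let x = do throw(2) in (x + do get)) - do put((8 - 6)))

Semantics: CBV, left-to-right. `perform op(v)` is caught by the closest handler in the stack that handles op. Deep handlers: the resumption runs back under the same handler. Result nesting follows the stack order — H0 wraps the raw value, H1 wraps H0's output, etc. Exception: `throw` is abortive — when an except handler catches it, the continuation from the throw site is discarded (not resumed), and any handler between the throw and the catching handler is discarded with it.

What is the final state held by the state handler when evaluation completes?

Answer: 5

Step-by-step:
throw(2) @ H1 caught ⇒ 24
H2 returns (24, 5)
H3 returns (24, 5)
= (24, 5)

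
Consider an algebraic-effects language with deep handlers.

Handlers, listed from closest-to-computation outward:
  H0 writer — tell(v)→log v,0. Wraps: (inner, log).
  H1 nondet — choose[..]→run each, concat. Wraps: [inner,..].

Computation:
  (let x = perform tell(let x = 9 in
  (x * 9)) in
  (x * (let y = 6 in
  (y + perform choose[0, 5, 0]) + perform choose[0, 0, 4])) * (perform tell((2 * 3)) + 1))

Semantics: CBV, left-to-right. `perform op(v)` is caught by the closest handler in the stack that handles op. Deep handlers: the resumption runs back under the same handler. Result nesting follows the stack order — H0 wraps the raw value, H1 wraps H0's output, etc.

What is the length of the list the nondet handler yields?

Working:
tell(81) @ H0 ⇒ log+=81
choose[0, 5, 0] @ H1
  branch[0] choose=0:
    choose[0, 0, 4] @ H1
      branch[0] choose=0:
        tell(6) @ H0 ⇒ log+=6
        H0 returns (0, (81, 6))
        H1 returns [(0, (81, 6))]
      branch[1] choose=0:
        tell(6) @ H0 ⇒ log+=6
        H0 returns (0, (81, 6))
        H1 returns [(0, (81, 6))]
      branch[2] choose=4:
        tell(6) @ H0 ⇒ log+=6
        H0 returns (0, (81, 6))
        H1 returns [(0, (81, 6))]
  branch[1] choose=5:
    choose[0, 0, 4] @ H1
      branch[0] choose=0:
        tell(6) @ H0 ⇒ log+=6
        H0 returns (0, (81, 6))
        H1 returns [(0, (81, 6))]
      branch[1] choose=0:
        tell(6) @ H0 ⇒ log+=6
        H0 returns (0, (81, 6))
        H1 returns [(0, (81, 6))]
      branch[2] choose=4:
        tell(6) @ H0 ⇒ log+=6
        H0 returns (0, (81, 6))
        H1 returns [(0, (81, 6))]
  branch[2] choose=0:
    choose[0, 0, 4] @ H1
      branch[0] choose=0:
        tell(6) @ H0 ⇒ log+=6
        H0 returns (0, (81, 6))
        H1 returns [(0, (81, 6))]
      branch[1] choose=0:
        tell(6) @ H0 ⇒ log+=6
        H0 returns (0, (81, 6))
        H1 returns [(0, (81, 6))]
      branch[2] choose=4:
        tell(6) @ H0 ⇒ log+=6
        H0 returns (0, (81, 6))
        H1 returns [(0, (81, 6))]
= [(0, (81, 6)), (0, (81, 6)), (0, (81, 6)), (0, (81, 6)), (0, (81, 6)), (0, (81, 6)), (0, (81, 6)), (0, (81, 6)), (0, (81, 6))]

Answer: 9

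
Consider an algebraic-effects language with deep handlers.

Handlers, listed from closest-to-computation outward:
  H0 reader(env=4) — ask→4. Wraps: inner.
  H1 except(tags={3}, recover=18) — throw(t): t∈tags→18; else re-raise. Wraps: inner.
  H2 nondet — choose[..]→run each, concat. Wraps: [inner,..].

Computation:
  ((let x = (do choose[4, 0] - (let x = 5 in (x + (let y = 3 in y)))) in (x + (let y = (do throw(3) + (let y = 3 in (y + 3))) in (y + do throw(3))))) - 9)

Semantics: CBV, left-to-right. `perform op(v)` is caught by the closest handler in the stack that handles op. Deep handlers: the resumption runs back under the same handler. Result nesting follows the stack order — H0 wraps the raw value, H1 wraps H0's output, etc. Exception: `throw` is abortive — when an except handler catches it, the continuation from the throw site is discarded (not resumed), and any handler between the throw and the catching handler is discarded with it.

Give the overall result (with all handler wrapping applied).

Evaluation trace:
choose[4, 0] @ H2
  branch[0] choose=4:
    throw(3) @ H1 caught ⇒ 18
    H2 returns [18]
  branch[1] choose=0:
    throw(3) @ H1 caught ⇒ 18
    H2 returns [18]
= [18, 18]

Answer: [18, 18]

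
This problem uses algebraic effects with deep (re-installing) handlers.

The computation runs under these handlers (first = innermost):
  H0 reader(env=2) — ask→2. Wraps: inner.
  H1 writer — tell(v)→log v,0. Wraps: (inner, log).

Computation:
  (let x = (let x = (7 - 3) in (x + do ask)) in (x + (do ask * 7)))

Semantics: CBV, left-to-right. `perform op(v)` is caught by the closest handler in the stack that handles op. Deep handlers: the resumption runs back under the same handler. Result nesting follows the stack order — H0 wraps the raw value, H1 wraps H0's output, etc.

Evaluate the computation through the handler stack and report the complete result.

Answer: (20, ())

Step-by-step:
ask @ H0 ⇒ 2
ask @ H0 ⇒ 2
H0 returns 20
H1 returns (20, ())
= (20, ())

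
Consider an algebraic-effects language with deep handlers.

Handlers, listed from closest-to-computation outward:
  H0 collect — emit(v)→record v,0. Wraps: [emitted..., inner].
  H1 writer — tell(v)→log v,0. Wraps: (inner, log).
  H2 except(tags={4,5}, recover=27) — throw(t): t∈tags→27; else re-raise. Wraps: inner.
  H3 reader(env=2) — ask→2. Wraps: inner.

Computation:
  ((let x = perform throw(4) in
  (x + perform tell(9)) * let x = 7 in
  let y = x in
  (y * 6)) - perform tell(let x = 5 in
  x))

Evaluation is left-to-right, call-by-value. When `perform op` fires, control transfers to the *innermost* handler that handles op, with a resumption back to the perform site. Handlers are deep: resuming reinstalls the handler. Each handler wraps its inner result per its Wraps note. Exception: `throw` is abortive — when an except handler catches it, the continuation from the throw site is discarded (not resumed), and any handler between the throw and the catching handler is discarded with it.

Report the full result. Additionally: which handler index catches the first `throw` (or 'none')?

Evaluation trace:
throw(4) @ H2 caught ⇒ 27
H3 returns 27
= 27

Answer: 27 ; first throw caught by: H2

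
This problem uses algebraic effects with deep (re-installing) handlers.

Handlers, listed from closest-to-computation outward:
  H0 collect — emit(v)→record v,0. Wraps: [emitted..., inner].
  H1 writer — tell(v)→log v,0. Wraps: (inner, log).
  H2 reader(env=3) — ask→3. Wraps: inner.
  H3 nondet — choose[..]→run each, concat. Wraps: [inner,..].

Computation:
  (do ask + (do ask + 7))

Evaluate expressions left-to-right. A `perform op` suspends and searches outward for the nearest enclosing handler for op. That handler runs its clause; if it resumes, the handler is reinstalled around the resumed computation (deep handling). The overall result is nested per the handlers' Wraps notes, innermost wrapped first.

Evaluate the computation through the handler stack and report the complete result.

Answer: [([13], ())]

Evaluation trace:
ask @ H2 ⇒ 3
ask @ H2 ⇒ 3
H0 returns [13]
H1 returns ([13], ())
H2 returns ([13], ())
H3 returns [([13], ())]
= [([13], ())]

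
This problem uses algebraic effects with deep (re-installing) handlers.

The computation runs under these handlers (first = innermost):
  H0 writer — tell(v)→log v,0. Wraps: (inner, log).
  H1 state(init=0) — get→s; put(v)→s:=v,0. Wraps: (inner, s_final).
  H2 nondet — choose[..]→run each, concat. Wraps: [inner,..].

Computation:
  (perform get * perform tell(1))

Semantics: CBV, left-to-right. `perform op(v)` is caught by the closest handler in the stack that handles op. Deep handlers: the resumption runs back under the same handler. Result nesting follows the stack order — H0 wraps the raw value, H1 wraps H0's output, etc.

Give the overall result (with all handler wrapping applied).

Step-by-step:
get @ H1 ⇒ 0
tell(1) @ H0 ⇒ log+=1
H0 returns (0, (1))
H1 returns ((0, (1)), 0)
H2 returns [((0, (1)), 0)]
= [((0, (1)), 0)]

Answer: [((0, (1)), 0)]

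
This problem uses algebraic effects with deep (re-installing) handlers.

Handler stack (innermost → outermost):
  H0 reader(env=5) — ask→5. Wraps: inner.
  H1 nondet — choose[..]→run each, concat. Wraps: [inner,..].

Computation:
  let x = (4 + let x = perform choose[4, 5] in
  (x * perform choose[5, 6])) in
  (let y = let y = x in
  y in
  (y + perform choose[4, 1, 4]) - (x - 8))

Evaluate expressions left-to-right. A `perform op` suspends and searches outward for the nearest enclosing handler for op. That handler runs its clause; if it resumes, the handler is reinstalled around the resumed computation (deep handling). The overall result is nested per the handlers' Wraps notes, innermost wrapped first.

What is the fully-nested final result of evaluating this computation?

Answer: [12, 9, 12, 12, 9, 12, 12, 9, 12, 12, 9, 12]

Evaluation trace:
choose[4, 5] @ H1
  branch[0] choose=4:
    choose[5, 6] @ H1
      branch[0] choose=5:
        choose[4, 1, 4] @ H1
          branch[0] choose=4:
            H0 returns 12
            H1 returns [12]
          branch[1] choose=1:
            H0 returns 9
            H1 returns [9]
          branch[2] choose=4:
            H0 returns 12
            H1 returns [12]
      branch[1] choose=6:
        choose[4, 1, 4] @ H1
          branch[0] choose=4:
            H0 returns 12
            H1 returns [12]
          branch[1] choose=1:
            H0 returns 9
            H1 returns [9]
          branch[2] choose=4:
            H0 returns 12
            H1 returns [12]
  branch[1] choose=5:
    choose[5, 6] @ H1
      branch[0] choose=5:
        choose[4, 1, 4] @ H1
          branch[0] choose=4:
            H0 returns 12
            H1 returns [12]
          branch[1] choose=1:
            H0 returns 9
            H1 returns [9]
          branch[2] choose=4:
            H0 returns 12
            H1 returns [12]
      branch[1] choose=6:
        choose[4, 1, 4] @ H1
          branch[0] choose=4:
            H0 returns 12
            H1 returns [12]
          branch[1] choose=1:
            H0 returns 9
            H1 returns [9]
          branch[2] choose=4:
            H0 returns 12
            H1 returns [12]
= [12, 9, 12, 12, 9, 12, 12, 9, 12, 12, 9, 12]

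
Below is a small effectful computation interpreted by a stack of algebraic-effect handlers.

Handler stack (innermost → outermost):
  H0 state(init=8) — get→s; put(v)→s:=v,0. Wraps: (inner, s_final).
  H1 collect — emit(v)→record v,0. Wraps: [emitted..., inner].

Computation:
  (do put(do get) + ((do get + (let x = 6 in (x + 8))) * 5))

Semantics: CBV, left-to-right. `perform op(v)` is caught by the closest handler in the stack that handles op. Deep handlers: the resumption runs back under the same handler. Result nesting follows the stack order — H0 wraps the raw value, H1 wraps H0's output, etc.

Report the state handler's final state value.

Working:
get @ H0 ⇒ 8
put(8) @ H0 ⇒ s:=8
get @ H0 ⇒ 8
H0 returns (110, 8)
H1 returns [(110, 8)]
= [(110, 8)]

Answer: 8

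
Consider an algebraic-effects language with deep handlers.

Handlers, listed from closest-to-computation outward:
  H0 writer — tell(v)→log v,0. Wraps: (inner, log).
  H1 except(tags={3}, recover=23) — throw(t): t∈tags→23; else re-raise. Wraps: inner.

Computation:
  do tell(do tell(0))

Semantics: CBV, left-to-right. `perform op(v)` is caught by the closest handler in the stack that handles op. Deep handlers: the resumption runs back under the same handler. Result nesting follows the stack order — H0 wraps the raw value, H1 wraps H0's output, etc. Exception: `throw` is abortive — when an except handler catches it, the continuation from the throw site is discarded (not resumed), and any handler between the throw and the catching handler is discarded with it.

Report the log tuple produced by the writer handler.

Answer: (0, 0)

Working:
tell(0) @ H0 ⇒ log+=0
tell(0) @ H0 ⇒ log+=0
H0 returns (0, (0, 0))
H1 returns (0, (0, 0))
= (0, (0, 0))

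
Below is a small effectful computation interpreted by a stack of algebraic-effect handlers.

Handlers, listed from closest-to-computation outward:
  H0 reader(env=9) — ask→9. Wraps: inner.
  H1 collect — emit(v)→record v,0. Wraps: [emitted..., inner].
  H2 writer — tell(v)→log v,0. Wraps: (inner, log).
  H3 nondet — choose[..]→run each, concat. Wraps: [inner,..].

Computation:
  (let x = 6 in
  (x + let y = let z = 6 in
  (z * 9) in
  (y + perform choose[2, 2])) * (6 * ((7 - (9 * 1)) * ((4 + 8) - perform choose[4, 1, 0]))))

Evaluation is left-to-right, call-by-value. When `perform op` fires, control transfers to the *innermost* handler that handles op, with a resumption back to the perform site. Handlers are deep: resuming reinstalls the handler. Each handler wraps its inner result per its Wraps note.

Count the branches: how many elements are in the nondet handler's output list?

Step-by-step:
choose[2, 2] @ H3
  branch[0] choose=2:
    choose[4, 1, 0] @ H3
      branch[0] choose=4:
        H0 returns -5952
        H1 returns [-5952]
        H2 returns ([-5952], ())
        H3 returns [([-5952], ())]
      branch[1] choose=1:
        H0 returns -8184
        H1 returns [-8184]
        H2 returns ([-8184], ())
        H3 returns [([-8184], ())]
      branch[2] choose=0:
        H0 returns -8928
        H1 returns [-8928]
        H2 returns ([-8928], ())
        H3 returns [([-8928], ())]
  branch[1] choose=2:
    choose[4, 1, 0] @ H3
      branch[0] choose=4:
        H0 returns -5952
        H1 returns [-5952]
        H2 returns ([-5952], ())
        H3 returns [([-5952], ())]
      branch[1] choose=1:
        H0 returns -8184
        H1 returns [-8184]
        H2 returns ([-8184], ())
        H3 returns [([-8184], ())]
      branch[2] choose=0:
        H0 returns -8928
        H1 returns [-8928]
        H2 returns ([-8928], ())
        H3 returns [([-8928], ())]
= [([-5952], ()), ([-8184], ()), ([-8928], ()), ([-5952], ()), ([-8184], ()), ([-8928], ())]

Answer: 6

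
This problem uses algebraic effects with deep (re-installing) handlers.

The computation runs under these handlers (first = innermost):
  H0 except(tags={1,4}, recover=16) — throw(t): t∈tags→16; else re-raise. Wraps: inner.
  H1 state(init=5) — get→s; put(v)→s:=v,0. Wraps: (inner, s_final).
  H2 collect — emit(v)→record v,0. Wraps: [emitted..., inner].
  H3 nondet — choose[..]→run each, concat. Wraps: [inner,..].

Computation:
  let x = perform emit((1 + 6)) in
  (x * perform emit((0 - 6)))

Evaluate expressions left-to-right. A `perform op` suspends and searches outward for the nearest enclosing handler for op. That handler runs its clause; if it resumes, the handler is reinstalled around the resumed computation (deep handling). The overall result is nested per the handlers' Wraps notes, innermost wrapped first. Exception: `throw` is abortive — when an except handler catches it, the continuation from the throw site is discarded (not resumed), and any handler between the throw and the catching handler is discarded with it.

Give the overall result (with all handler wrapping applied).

Evaluation trace:
emit(7) @ H2 ⇒ out+=7
emit(-6) @ H2 ⇒ out+=-6
H0 returns 0
H1 returns (0, 5)
H2 returns [7, -6, (0, 5)]
H3 returns [[7, -6, (0, 5)]]
= [[7, -6, (0, 5)]]

Answer: [[7, -6, (0, 5)]]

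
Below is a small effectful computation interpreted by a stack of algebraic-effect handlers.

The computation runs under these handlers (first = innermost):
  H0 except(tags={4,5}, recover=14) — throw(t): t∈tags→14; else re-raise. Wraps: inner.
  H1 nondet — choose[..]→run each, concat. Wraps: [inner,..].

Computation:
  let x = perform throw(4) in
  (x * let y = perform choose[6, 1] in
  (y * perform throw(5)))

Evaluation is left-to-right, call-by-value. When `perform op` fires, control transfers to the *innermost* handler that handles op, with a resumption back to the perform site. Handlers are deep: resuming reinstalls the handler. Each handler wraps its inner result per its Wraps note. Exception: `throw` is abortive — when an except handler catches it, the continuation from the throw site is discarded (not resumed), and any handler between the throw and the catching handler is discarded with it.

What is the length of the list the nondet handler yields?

Step-by-step:
throw(4) @ H0 caught ⇒ 14
H1 returns [14]
= [14]

Answer: 1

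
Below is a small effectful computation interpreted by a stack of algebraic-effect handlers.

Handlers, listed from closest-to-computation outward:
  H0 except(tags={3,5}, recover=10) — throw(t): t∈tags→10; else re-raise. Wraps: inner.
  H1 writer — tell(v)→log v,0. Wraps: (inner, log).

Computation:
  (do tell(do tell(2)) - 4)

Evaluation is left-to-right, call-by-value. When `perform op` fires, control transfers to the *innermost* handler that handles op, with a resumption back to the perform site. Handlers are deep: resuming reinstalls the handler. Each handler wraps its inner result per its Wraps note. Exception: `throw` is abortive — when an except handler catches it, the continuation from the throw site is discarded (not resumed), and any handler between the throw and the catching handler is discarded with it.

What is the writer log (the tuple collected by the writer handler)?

Answer: (2, 0)

Evaluation trace:
tell(2) @ H1 ⇒ log+=2
tell(0) @ H1 ⇒ log+=0
H0 returns -4
H1 returns (-4, (2, 0))
= (-4, (2, 0))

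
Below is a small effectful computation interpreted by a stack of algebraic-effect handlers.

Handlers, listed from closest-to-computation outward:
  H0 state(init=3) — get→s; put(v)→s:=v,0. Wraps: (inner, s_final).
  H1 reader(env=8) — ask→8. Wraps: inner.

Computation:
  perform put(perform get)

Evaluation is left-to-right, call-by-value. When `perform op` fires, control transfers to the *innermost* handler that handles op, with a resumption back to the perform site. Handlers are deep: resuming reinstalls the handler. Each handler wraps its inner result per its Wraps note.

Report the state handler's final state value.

Working:
get @ H0 ⇒ 3
put(3) @ H0 ⇒ s:=3
H0 returns (0, 3)
H1 returns (0, 3)
= (0, 3)

Answer: 3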